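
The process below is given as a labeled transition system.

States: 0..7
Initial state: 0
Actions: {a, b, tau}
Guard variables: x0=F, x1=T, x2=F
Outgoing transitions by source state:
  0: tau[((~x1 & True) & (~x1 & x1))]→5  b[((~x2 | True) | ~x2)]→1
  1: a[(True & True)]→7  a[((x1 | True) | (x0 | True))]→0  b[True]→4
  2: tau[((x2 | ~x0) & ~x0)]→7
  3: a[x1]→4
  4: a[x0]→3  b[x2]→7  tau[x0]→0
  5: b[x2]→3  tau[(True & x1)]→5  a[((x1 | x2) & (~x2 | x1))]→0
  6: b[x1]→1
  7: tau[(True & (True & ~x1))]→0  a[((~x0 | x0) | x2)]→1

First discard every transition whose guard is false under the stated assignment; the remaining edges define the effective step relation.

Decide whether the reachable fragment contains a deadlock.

Reach set: {0,1,4,7}
  0: b→1  [1 exit(s)]
  1: a→0  a→7  b→4  [3 exit(s)]
  4: ∅  [STUCK]
  7: a→1  [1 exit(s)]
witness 4: b·b

Answer: DEADLOCK at state 4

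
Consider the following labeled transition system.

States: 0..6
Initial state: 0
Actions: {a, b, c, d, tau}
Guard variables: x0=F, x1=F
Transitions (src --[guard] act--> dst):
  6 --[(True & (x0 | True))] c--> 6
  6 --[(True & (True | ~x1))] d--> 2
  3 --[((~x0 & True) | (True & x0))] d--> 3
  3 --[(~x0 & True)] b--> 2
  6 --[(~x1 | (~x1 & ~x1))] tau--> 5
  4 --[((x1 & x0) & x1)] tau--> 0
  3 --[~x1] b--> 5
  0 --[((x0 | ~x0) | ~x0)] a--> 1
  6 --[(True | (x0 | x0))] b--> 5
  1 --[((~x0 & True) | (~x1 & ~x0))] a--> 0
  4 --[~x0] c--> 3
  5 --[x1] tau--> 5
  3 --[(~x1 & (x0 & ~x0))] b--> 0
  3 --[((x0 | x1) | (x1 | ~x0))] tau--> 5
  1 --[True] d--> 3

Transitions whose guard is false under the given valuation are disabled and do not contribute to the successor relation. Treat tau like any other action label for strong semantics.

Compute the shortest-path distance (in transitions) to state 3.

Answer: 2

Analysis:
Layered search for 3:
  Layer 0: {0}
  Layer 1: {1}
  Layer 2: {3}
3 enters at depth 2; path a·d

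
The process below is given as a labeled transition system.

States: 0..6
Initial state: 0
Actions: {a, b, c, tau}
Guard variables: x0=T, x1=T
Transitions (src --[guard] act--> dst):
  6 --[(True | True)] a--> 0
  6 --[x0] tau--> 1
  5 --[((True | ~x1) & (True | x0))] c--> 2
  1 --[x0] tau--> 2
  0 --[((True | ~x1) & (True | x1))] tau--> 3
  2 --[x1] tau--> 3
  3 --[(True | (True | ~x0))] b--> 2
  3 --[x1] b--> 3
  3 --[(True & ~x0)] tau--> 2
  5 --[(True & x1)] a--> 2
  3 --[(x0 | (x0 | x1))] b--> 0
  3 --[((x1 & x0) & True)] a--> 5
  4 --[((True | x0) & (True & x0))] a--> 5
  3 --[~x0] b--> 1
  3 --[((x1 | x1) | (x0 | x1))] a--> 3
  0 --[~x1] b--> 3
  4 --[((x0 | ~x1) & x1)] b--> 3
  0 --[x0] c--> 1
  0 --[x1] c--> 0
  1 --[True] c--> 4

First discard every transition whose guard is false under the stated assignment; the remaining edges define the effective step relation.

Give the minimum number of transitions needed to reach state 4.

Layered search for 4:
  L0 = {0}
  L1 = {1,3}
  L2 = {2,4,5}
4 enters at depth 2; path c·c

Answer: 2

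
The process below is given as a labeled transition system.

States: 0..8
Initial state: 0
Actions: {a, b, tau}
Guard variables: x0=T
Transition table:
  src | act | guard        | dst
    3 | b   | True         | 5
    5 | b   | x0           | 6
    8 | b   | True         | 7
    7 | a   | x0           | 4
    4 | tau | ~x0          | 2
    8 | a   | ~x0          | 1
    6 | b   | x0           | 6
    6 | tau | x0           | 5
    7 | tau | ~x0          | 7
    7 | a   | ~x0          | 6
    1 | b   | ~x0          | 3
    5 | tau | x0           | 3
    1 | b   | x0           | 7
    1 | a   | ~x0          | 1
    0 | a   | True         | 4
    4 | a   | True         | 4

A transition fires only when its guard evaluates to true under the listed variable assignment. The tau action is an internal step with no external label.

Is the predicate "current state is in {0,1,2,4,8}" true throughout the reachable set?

Safe = {0,1,2,4,8}
Reach set: {0,4}
  0: ok
  4: ok

Answer: INVARIANT HOLDS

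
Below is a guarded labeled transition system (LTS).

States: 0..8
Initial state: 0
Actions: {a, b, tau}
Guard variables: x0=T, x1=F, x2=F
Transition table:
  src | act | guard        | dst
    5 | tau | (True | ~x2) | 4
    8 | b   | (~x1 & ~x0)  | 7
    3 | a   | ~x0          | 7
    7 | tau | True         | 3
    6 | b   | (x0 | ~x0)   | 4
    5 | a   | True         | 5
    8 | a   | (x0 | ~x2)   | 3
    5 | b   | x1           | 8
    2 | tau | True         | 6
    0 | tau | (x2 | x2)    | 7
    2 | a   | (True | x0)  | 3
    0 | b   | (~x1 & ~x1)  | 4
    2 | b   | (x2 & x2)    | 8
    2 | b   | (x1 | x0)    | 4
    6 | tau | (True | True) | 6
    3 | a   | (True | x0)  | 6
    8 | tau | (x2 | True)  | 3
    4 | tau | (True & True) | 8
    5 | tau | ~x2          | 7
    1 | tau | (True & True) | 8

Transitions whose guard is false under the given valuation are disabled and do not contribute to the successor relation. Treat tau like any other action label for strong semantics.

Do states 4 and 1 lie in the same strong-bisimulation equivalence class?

Compute ~ classes (split until stable):
  π0 = {{0,1,2,3,4,5,6,7,8}}
  π1 = {{0},{1,4,7},{2},{3},{5,8},{6}}
  π2 = {{0},{1,4},{2},{3},{5},{6},{7},{8}}
8 equivalence class(es) (converged in 3)
4∈{1,4}, 1∈{1,4}

Answer: BISIMILAR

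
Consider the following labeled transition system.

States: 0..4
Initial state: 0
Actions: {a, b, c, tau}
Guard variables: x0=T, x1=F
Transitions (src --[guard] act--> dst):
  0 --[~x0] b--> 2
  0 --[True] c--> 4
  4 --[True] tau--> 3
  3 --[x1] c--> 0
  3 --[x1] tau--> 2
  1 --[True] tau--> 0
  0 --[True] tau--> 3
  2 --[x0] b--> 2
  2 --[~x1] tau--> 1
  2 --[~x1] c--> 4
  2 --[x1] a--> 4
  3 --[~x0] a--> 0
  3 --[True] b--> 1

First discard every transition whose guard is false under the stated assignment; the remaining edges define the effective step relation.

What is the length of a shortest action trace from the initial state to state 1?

Answer: 2

Analysis:
BFS to 1:
  depth 0: {0}
  depth 1: {3,4}
  depth 2: {1}
first hit 1 at d=2 via tau·b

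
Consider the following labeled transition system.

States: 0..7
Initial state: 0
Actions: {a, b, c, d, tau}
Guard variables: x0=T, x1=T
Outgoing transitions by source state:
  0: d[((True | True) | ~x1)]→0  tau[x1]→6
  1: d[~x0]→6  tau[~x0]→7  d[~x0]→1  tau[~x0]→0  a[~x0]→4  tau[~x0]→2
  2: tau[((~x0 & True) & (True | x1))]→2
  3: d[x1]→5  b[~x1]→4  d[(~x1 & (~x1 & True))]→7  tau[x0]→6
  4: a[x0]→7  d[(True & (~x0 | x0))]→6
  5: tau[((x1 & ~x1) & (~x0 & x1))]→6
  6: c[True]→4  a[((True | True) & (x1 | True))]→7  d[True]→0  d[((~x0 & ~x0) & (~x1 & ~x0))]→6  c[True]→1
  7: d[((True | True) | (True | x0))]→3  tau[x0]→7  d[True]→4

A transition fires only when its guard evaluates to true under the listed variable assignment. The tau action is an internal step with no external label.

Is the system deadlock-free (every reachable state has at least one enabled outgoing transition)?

Reachable = {0,1,3,4,5,6,7}
  0: d→0  tau→6  [deg 2]
  1: ∅  [deadlock]
  3: d→5  tau→6  [deg 2]
  4: a→7  d→6  [deg 2]
  5: ∅  [deadlock]
  6: a→7  c→1  c→4  d→0  [deg 4]
  7: d→3  d→4  tau→7  [deg 3]
witness 1: tau·c

Answer: DEADLOCK at state 1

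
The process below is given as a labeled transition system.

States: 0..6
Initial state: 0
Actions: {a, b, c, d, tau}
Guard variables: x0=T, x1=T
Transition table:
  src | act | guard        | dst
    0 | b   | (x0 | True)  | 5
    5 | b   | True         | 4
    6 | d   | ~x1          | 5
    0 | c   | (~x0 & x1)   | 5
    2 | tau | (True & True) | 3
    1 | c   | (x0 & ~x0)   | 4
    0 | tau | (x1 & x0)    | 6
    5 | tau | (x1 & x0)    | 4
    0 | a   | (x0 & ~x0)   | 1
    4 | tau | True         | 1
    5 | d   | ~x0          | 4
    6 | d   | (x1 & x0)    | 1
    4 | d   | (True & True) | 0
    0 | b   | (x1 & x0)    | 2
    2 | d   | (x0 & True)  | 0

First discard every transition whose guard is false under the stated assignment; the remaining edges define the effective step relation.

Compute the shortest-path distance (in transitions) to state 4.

Answer: 2

Working:
Breadth-first toward 4:
  Layer 0: {0}
  Layer 1: {2,5,6}
  Layer 2: {1,3,4}
4 enters at depth 2; path b·b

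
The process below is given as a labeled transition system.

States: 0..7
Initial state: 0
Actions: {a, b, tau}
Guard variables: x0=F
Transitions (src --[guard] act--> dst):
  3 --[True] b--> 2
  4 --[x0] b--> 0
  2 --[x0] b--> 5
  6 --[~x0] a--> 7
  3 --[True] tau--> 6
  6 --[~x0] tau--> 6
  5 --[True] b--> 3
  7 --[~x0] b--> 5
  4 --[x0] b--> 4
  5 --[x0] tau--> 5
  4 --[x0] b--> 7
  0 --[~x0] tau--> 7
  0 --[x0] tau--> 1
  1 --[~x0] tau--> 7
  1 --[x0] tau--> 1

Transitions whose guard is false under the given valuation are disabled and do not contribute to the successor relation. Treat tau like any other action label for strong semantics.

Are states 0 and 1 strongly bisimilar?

Refine partition for ~:
  round 0: {{0,1,2,3,4,5,6,7}}
  round 1: {{0,1},{2,4},{3},{5,7},{6}}
  round 2: {{0,1},{2,4},{3},{5},{6},{7}}
Fixed point at round 3; 6 class(es).
0∈{0,1}, 1∈{0,1}

Answer: BISIMILAR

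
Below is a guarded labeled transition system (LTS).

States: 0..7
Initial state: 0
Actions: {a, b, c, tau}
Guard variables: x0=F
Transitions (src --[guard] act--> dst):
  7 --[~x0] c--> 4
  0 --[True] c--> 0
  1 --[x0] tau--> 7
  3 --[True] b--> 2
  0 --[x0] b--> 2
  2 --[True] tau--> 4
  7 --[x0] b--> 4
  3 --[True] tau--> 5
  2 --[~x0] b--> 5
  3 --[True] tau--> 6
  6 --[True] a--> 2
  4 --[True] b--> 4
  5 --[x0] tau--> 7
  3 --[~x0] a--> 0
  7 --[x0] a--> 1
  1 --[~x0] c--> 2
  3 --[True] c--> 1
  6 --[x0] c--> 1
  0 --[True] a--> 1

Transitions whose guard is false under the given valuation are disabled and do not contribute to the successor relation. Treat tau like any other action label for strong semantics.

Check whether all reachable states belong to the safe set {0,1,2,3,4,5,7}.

Answer: INVARIANT HOLDS

Working:
Allowed set {0,1,2,3,4,5,7}
Reach set: {0,1,2,4,5}
  0: ✓
  1: ✓
  2: ✓
  4: ✓
  5: ✓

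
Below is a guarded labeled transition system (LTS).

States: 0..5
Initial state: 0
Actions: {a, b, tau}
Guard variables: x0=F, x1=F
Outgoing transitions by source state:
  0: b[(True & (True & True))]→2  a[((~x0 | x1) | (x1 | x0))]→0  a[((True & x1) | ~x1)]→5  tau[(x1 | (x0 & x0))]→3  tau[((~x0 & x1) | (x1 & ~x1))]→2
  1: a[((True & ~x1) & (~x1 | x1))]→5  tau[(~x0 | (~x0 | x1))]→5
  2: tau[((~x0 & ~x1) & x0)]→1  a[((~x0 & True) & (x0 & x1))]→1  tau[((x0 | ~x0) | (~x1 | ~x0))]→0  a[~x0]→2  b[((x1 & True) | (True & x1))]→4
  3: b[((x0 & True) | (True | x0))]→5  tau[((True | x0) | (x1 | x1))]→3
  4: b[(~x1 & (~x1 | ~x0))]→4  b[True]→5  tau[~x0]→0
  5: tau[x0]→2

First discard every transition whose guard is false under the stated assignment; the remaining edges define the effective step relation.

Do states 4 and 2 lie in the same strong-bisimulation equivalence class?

Bisimulation quotient by refinement:
  π0 = {{0,1,2,3,4,5}}
  π1 = {{0},{1,2},{3,4},{5}}
  π2 = {{0},{1},{2},{3},{4},{5}}
stable after 3 split(s): 6 block(s)
class of 4: {4}; class of 2: {2}

Answer: NOT BISIMILAR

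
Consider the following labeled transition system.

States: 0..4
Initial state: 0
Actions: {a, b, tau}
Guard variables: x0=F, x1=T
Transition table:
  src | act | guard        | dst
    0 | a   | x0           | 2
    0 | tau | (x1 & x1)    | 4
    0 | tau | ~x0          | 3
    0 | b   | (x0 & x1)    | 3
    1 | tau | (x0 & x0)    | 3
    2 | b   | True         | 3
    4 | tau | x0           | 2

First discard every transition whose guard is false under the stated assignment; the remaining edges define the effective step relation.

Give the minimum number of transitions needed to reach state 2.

Answer: UNREACHABLE

Working:
BFS to 2:
  depth 0: {0}
  depth 1: {3,4}
2 never appears.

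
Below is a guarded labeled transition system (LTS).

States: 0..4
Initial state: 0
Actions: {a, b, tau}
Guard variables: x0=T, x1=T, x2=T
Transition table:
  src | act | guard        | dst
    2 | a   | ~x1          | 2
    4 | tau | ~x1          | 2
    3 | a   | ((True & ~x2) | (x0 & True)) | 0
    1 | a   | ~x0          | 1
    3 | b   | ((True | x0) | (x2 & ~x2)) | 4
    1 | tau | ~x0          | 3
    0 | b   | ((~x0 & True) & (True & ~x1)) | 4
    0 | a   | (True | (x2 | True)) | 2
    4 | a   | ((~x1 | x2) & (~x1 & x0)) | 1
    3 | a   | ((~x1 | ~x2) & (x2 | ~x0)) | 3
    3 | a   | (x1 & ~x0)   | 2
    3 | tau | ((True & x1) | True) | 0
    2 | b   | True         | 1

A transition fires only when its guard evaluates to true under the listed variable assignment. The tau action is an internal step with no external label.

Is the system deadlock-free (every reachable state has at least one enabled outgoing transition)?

Answer: DEADLOCK at state 1

Analysis:
R = {0,1,2}
  0: a→2  [1 exit(s)]
  1: ∅  [deadlock]
  2: b→1  [1 exit(s)]
witness 1: a·b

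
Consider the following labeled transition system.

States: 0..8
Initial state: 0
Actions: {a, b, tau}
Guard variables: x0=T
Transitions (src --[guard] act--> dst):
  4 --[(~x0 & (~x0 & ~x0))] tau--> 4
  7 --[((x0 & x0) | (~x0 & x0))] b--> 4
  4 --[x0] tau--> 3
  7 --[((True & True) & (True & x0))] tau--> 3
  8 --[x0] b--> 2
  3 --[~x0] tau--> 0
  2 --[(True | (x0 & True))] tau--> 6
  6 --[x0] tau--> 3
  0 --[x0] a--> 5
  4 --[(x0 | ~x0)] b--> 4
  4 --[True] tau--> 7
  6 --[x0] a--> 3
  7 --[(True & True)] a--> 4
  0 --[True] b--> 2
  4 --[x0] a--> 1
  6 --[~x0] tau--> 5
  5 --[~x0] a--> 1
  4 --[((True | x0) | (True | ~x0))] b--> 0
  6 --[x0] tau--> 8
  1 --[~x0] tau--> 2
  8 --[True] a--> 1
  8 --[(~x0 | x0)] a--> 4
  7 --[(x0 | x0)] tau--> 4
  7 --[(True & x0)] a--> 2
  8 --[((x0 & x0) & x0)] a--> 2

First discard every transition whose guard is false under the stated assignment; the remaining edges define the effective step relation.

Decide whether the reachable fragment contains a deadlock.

R = {0,1,2,3,4,5,6,7,8}
  0: a→5  b→2  [2 out]
  1: ∅  [no exit]
  2: tau→6  [1 out]
  3: ∅  [no exit]
  4: a→1  b→0  b→4  tau→3  tau→7  [5 out]
  5: ∅  [no exit]
  6: a→3  tau→3  tau→8  [3 out]
  7: a→2  a→4  b→4  tau→3  tau→4  [5 out]
  8: a→1  a→2  a→4  b→2  [4 out]
Path to 1: b·tau·tau·a

Answer: DEADLOCK at state 1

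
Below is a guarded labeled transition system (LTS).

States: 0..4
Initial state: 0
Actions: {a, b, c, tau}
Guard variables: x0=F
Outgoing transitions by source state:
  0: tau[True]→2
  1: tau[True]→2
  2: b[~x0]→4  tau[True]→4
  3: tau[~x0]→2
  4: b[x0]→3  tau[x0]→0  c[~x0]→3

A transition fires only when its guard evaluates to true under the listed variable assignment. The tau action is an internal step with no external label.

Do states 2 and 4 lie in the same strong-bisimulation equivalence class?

Bisimulation quotient by refinement:
  round 0: {{0,1,2,3,4}}
  round 1: {{0,1,3},{2},{4}}
Fixed point at round 2; 3 class(es).
2∈{2}, 4∈{4}

Answer: NOT BISIMILAR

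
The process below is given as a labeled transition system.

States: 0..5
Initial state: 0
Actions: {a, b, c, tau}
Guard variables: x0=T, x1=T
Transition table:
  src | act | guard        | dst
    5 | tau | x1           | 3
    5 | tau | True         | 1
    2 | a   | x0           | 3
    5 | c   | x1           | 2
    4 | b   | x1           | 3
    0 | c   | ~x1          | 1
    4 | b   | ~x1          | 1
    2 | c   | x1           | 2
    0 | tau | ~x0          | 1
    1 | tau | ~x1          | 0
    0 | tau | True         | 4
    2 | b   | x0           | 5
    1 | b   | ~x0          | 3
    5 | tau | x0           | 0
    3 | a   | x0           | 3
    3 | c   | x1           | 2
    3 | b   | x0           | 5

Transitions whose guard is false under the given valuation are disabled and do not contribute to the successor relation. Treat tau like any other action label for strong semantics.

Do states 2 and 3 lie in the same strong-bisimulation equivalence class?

Answer: BISIMILAR

Analysis:
Refine partition for ~:
  π0 = {{0,1,2,3,4,5}}
  π1 = {{0},{1},{2,3},{4},{5}}
stable after 2 split(s): 5 block(s)
2∈{2,3}, 3∈{2,3}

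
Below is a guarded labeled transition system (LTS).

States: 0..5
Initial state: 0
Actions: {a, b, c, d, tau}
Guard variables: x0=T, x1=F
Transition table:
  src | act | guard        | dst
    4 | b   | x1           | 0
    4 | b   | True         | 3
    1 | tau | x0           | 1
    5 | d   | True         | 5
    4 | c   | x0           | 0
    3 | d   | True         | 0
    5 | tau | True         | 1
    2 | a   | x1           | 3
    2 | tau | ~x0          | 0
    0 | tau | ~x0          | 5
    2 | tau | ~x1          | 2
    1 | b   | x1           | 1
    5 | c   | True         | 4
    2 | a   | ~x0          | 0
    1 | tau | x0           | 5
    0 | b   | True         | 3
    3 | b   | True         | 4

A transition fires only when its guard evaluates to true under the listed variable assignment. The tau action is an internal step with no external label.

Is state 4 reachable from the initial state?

Answer: REACHABLE

Analysis:
Guard filter leaves 11 enabled edge(s).
depth 0: {0}
depth 1: {3}  cumulative {0,3}
depth 2: {4}  cumulative {0,3,4}
R = {0,3,4}
trace reaching 4: b·b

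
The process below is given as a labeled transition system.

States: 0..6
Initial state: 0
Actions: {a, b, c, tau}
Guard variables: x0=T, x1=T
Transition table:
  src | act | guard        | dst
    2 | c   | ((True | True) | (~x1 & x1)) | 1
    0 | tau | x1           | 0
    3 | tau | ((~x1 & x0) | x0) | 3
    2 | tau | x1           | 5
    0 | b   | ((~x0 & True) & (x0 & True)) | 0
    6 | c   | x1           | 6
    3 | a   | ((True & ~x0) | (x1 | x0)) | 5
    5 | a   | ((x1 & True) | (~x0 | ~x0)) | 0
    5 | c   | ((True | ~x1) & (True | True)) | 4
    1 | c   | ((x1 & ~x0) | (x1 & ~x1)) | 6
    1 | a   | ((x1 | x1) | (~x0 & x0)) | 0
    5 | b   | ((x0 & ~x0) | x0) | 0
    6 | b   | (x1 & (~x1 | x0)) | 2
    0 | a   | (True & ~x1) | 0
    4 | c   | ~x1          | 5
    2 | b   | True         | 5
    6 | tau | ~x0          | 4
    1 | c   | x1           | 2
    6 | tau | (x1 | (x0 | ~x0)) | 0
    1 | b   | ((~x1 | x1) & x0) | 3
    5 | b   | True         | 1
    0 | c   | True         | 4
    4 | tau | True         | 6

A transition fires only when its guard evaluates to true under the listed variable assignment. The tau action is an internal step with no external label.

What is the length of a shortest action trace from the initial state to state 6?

Answer: 2

Trace:
Layered search for 6:
  depth 0: {0}
  depth 1: {4}
  depth 2: {6}
first hit 6 at d=2 via c·tau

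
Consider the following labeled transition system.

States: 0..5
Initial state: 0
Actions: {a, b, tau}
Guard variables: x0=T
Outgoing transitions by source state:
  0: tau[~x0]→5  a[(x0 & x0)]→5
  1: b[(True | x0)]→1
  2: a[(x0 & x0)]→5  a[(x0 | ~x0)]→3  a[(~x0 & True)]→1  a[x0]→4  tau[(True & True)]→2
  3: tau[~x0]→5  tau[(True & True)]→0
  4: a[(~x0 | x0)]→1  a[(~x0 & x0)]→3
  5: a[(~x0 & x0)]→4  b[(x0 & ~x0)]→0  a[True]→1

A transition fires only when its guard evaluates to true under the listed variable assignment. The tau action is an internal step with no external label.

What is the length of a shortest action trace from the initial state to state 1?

BFS to 1:
  depth 0: {0}
  depth 1: {5}
  depth 2: {1}
first hit 1 at d=2 via a·a

Answer: 2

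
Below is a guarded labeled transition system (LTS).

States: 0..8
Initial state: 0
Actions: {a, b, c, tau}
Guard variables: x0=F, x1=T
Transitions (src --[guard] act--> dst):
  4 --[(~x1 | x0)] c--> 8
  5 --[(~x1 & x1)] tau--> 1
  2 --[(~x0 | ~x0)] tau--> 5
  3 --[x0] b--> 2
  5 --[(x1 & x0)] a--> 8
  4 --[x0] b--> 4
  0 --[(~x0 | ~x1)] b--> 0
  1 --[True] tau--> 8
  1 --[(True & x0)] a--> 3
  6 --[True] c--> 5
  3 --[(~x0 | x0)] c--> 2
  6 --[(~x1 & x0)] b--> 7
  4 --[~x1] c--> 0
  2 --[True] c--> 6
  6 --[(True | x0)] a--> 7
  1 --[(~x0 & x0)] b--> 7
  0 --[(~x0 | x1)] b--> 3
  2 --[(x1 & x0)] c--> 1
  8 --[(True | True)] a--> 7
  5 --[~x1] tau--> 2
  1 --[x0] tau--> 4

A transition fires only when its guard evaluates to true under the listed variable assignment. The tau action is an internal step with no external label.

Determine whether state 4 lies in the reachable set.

After dropping false guards: 9 live edges.
Layer 0: {0}
Layer 1: {3}  now seen {0,3}
Layer 2: {2}  now seen {0,2,3}
Layer 3: {5,6}  now seen {0,2,3,5,6}
Layer 4: {7}  now seen {0,2,3,5,6,7}
Reach set: {0,2,3,5,6,7}

Answer: UNREACHABLE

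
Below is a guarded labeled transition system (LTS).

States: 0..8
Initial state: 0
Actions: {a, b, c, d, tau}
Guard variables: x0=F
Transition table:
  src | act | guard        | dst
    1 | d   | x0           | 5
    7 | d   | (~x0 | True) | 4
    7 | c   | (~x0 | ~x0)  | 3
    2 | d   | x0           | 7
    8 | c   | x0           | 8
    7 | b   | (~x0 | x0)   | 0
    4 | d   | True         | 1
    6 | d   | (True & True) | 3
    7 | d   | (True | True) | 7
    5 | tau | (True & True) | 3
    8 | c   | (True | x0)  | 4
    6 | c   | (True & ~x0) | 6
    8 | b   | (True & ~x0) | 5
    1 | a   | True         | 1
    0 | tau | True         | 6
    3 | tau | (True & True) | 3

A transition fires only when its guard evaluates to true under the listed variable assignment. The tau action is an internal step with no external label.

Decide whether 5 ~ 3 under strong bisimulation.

Bisimulation quotient by refinement:
  P[0] = {{0,1,2,3,4,5,6,7,8}}
  P[1] = {{0,3,5},{1},{2},{4},{6},{7},{8}}
  P[2] = {{0},{1},{2},{3,5},{4},{6},{7},{8}}
Fixed point at round 3; 8 class(es).
5∈{3,5}, 3∈{3,5}

Answer: BISIMILAR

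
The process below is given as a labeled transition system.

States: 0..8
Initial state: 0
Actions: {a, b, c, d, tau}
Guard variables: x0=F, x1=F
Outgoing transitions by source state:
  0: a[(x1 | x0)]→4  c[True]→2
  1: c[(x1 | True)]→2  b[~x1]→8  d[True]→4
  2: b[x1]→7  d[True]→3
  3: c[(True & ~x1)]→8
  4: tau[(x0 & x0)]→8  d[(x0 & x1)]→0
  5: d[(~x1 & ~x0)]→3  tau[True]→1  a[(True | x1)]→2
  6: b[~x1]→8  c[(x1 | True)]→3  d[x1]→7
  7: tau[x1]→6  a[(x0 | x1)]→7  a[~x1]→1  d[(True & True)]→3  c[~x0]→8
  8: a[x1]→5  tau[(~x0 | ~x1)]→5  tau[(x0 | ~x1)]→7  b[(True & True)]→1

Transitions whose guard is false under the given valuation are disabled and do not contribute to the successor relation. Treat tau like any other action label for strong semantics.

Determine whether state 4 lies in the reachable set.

Answer: REACHABLE

Trace:
After dropping false guards: 17 live edges.
L0 = {0}
L1 = {2}  total {0,2}
L2 = {3}  total {0,2,3}
L3 = {8}  total {0,2,3,8}
L4 = {1,5,7}  total {0,1,2,3,5,7,8}
L5 = {4}  total {0,1,2,3,4,5,7,8}
Reach set: {0,1,2,3,4,5,7,8}
Path to 4: c·d·c·b·d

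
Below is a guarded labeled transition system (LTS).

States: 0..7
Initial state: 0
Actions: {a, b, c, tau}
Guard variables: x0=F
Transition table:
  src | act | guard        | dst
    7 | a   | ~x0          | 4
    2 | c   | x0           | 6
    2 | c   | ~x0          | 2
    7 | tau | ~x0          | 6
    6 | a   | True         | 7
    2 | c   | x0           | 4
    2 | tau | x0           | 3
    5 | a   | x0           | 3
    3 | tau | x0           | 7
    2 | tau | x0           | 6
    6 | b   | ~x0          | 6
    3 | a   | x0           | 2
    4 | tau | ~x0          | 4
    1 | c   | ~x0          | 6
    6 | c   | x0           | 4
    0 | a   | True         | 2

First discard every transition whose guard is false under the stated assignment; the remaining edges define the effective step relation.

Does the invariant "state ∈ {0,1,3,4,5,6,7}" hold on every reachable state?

Answer: INVARIANT VIOLATED at state 2

Working:
Allowed set {0,1,3,4,5,6,7}
Reach set: {0,2}
  0: ✓
  2: ✗ unsafe
witness against invariant: a → 2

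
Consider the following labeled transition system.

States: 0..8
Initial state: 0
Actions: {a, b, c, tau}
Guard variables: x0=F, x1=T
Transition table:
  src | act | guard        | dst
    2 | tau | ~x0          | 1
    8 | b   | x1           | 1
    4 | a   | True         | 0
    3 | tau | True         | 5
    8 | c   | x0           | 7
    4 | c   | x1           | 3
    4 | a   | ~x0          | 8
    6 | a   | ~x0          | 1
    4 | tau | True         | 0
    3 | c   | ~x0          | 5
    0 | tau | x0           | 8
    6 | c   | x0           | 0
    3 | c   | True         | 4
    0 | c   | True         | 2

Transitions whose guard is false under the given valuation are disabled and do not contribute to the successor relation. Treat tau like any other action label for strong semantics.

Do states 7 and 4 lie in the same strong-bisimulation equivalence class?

Answer: NOT BISIMILAR

Trace:
Bisimulation quotient by refinement:
  round 0: {{0,1,2,3,4,5,6,7,8}}
  round 1: {{0},{1,5,7},{2},{3},{4},{6},{8}}
stable after 2 split(s): 7 block(s)
[7]={1,5,7}  [4]={4}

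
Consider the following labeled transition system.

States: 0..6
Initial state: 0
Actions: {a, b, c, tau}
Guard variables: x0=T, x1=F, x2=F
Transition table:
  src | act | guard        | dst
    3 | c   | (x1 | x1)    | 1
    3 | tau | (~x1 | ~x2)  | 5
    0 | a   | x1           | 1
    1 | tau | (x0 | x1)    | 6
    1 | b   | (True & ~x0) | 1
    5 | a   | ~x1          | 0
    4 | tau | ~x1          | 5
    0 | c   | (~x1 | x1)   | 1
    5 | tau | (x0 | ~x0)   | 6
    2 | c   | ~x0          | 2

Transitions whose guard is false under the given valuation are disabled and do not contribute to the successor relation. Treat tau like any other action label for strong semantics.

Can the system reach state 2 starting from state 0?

Answer: UNREACHABLE

Analysis:
After dropping false guards: 6 live edges.
L0 = {0}
L1 = {1}  total {0,1}
L2 = {6}  total {0,1,6}
Reach set: {0,1,6}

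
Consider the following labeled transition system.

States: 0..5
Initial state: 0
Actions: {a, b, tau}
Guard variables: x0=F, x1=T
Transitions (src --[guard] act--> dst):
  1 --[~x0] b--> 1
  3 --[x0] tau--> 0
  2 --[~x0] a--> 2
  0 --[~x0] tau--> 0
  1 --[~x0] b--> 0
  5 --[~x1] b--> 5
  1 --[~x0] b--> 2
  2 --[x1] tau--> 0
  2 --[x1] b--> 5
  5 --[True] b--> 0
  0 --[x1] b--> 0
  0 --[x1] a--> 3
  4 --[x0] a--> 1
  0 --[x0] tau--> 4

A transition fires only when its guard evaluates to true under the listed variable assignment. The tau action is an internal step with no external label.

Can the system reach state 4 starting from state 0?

10 transition(s) survive guard evaluation.
L0 = {0}
L1 = {3}  now seen {0,3}
R = {0,3}

Answer: UNREACHABLE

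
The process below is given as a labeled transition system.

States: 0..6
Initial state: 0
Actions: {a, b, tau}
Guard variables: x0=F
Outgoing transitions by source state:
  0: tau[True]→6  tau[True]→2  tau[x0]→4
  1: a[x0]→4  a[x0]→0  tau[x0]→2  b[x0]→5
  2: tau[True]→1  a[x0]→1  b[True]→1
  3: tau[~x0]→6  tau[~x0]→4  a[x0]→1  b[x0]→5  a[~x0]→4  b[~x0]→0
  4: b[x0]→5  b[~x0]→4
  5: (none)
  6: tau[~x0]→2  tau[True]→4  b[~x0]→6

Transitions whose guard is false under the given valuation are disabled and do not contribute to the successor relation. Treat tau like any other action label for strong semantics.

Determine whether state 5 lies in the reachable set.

12 transition(s) survive guard evaluation.
depth 0: {0}
depth 1: {2,6}  cumulative {0,2,6}
depth 2: {1,4}  cumulative {0,1,2,4,6}
Reach set: {0,1,2,4,6}

Answer: UNREACHABLE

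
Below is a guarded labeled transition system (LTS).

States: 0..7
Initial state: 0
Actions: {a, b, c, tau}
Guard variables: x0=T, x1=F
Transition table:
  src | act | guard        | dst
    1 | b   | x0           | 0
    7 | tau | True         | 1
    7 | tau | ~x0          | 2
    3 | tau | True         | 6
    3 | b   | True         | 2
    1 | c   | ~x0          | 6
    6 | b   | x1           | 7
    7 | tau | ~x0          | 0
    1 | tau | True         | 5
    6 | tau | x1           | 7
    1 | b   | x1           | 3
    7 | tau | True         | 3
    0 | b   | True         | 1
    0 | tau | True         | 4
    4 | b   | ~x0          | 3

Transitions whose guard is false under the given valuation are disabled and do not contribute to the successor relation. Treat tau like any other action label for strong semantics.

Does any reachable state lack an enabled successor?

Answer: DEADLOCK at state 4

Working:
Reach set: {0,1,4,5}
  0: b→1  tau→4  [2 exit(s)]
  1: b→0  tau→5  [2 exit(s)]
  4: ∅  [no exit]
  5: ∅  [no exit]
trace reaching 4: tau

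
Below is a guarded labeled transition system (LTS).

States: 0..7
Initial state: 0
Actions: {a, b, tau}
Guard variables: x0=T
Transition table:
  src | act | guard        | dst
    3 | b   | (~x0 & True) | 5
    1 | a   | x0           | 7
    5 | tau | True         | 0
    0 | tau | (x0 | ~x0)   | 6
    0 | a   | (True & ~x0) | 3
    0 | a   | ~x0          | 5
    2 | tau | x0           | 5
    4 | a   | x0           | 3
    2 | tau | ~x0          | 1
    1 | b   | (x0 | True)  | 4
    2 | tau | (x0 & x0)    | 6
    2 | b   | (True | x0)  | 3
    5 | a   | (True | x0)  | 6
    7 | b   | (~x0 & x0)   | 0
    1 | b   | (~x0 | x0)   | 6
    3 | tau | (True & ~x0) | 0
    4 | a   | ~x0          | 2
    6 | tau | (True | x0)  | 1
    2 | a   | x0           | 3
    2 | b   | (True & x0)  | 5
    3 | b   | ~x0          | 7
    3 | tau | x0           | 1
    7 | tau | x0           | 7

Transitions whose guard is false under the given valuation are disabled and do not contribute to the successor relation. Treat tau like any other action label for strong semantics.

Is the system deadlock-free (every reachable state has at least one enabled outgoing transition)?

Reach set: {0,1,3,4,6,7}
  0: tau→6  [deg 1]
  1: a→7  b→4  b→6  [deg 3]
  3: tau→1  [deg 1]
  4: a→3  [deg 1]
  6: tau→1  [deg 1]
  7: tau→7  [deg 1]

Answer: DEADLOCK-FREE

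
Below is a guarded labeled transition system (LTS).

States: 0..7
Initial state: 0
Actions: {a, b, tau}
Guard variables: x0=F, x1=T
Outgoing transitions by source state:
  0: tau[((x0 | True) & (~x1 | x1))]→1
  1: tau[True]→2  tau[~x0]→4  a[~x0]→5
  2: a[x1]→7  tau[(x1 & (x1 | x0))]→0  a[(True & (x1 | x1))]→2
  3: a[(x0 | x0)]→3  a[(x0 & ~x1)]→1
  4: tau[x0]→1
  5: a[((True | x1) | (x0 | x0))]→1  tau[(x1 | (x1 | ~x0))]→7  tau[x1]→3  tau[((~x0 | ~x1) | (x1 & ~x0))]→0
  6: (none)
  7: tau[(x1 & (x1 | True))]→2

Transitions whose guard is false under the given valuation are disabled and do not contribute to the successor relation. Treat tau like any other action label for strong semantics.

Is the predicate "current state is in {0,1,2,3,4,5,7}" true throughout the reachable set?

Answer: INVARIANT HOLDS

Trace:
Safe = {0,1,2,3,4,5,7}
Reach set: {0,1,2,3,4,5,7}
  0: ✓
  1: ✓
  2: ✓
  3: ✓
  4: ✓
  5: ✓
  7: ✓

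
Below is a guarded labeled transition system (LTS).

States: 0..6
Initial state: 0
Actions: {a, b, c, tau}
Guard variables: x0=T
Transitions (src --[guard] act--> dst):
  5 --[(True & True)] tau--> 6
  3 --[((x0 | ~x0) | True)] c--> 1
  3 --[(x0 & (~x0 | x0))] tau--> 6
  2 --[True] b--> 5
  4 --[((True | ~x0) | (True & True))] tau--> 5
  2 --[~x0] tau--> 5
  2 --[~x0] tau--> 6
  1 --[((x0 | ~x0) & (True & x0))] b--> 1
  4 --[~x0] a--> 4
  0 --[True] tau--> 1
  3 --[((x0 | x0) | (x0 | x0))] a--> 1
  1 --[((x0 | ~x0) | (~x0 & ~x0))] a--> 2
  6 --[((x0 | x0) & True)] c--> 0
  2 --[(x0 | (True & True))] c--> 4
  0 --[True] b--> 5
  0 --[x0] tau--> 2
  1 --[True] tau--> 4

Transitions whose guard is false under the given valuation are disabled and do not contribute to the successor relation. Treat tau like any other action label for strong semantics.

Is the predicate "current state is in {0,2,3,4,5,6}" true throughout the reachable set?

Answer: INVARIANT VIOLATED at state 1

Working:
Inv-set: {0,2,3,4,5,6}
R = {0,1,2,4,5,6}
  0: ✓
  1: ✗ unsafe
  2: ✓
  4: ✓
  5: ✓
  6: ✓
reach 1 via tau — violates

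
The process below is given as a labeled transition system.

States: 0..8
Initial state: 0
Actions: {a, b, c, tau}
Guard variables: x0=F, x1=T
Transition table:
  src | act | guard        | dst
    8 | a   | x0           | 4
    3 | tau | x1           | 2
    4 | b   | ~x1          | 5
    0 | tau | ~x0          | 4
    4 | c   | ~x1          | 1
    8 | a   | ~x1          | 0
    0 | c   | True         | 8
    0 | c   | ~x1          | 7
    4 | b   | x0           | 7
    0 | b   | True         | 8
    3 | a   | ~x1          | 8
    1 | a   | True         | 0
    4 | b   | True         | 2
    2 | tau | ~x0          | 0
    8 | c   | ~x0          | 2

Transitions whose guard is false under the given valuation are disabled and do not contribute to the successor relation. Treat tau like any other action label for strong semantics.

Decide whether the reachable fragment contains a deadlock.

R = {0,2,4,8}
  0: b→8  c→8  tau→4  [3 out]
  2: tau→0  [1 out]
  4: b→2  [1 out]
  8: c→2  [1 out]

Answer: DEADLOCK-FREE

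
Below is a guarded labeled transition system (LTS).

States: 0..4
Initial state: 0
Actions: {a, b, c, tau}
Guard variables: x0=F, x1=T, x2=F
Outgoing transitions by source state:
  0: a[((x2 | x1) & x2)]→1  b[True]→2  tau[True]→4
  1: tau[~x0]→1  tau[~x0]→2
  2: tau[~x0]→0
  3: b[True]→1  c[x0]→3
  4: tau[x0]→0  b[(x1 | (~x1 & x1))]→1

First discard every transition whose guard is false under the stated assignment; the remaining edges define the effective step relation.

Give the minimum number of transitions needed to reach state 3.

Breadth-first toward 3:
  depth 0: {0}
  depth 1: {2,4}
  depth 2: {1}
3 never appears.

Answer: UNREACHABLE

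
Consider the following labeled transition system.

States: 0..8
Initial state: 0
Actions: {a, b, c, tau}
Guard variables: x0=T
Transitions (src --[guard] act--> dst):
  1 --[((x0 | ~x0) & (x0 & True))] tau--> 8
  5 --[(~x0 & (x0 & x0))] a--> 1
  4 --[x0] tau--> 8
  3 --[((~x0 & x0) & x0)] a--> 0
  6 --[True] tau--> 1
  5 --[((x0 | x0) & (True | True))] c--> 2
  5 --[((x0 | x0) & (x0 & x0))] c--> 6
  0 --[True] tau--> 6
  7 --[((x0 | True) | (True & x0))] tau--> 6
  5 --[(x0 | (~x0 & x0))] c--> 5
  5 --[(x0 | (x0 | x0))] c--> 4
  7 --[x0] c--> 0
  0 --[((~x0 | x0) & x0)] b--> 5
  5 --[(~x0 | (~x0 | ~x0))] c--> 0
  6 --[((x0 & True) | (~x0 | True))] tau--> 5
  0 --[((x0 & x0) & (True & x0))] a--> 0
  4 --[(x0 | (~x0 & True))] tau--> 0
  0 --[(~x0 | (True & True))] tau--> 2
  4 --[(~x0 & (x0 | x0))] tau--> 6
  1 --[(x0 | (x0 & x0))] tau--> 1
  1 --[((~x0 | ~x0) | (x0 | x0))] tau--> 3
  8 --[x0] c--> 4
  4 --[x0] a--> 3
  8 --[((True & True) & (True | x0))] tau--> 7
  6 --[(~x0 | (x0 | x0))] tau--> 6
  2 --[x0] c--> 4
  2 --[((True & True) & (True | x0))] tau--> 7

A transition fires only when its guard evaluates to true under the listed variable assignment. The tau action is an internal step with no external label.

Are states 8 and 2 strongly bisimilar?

Bisimulation quotient by refinement:
  π0 = {{0,1,2,3,4,5,6,7,8}}
  π1 = {{0},{1,6},{2,7,8},{3},{4},{5}}
  π2 = {{0},{1},{2,8},{3},{4},{5},{6},{7}}
Fixed point at round 3; 8 class(es).
[8]={2,8}  [2]={2,8}

Answer: BISIMILAR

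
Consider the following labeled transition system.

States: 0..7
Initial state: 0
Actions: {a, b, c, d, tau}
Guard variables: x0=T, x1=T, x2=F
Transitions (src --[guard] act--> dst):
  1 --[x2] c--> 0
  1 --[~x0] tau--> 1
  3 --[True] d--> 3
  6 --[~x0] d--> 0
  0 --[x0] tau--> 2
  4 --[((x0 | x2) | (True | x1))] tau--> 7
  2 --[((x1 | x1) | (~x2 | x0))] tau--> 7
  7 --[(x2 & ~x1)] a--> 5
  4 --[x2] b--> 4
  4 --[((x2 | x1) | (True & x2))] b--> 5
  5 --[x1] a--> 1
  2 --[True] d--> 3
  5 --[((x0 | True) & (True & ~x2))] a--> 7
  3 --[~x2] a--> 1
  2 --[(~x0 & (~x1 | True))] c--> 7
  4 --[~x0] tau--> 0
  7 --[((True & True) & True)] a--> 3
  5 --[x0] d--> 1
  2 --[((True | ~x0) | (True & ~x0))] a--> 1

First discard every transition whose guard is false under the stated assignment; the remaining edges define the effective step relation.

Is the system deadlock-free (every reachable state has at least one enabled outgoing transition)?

Answer: DEADLOCK at state 1

Working:
Reach set: {0,1,2,3,7}
  0: tau→2  [deg 1]
  1: ∅  [no exit]
  2: a→1  d→3  tau→7  [deg 3]
  3: a→1  d→3  [deg 2]
  7: a→3  [deg 1]
trace reaching 1: tau·a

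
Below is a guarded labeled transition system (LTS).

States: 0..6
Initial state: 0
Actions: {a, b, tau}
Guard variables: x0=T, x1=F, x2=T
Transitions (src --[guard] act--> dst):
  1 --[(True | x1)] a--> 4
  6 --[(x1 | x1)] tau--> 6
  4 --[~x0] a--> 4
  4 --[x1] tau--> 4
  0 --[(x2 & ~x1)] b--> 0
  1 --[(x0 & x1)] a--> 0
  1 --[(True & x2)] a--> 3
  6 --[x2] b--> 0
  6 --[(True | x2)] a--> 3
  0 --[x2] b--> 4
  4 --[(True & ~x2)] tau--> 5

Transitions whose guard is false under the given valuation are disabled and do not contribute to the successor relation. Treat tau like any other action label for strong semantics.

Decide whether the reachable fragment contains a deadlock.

Answer: DEADLOCK at state 4

Trace:
R = {0,4}
  0: b→0  b→4  [2 out]
  4: ∅  [deadlock]
witness 4: b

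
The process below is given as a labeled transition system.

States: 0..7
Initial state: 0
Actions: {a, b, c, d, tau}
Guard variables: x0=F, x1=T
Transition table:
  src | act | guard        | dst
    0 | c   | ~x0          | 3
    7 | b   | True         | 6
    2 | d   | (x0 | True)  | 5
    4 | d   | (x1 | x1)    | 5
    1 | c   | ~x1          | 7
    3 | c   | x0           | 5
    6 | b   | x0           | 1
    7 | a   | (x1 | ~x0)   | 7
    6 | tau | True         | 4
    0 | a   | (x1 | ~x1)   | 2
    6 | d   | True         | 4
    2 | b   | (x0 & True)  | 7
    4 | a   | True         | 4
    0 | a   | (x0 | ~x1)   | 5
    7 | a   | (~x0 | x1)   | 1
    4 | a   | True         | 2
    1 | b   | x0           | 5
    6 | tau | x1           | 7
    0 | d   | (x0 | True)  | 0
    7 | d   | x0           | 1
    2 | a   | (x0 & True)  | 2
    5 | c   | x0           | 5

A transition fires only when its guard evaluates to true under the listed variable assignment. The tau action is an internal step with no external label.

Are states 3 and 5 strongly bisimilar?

Bisimulation quotient by refinement:
  round 0: {{0,1,2,3,4,5,6,7}}
  round 1: {{0},{1,3,5},{2},{4},{6},{7}}
6 equivalence class(es) (converged in 2)
3∈{1,3,5}, 5∈{1,3,5}

Answer: BISIMILAR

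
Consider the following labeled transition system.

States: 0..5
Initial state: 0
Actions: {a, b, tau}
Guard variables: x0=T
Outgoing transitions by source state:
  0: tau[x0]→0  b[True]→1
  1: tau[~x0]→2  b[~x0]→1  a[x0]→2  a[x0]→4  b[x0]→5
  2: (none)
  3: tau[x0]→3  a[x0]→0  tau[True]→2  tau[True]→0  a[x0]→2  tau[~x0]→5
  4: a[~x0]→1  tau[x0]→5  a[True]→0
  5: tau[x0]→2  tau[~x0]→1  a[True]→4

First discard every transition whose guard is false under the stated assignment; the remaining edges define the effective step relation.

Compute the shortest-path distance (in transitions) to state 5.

BFS to 5:
  L0 = {0}
  L1 = {1}
  L2 = {2,4,5}
depth(5)=2, e.g. b·b

Answer: 2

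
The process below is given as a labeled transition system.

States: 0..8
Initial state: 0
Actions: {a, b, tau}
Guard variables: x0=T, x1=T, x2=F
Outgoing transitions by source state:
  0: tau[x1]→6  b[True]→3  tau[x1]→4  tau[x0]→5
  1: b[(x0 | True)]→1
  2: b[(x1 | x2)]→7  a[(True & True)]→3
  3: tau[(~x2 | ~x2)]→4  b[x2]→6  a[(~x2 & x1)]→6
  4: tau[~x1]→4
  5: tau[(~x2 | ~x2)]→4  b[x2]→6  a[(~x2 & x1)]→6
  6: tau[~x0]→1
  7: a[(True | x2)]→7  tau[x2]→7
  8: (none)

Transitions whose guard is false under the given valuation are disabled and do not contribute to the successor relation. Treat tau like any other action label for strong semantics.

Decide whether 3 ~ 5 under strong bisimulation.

Answer: BISIMILAR

Working:
Bisimulation quotient by refinement:
  P[0] = {{0,1,2,3,4,5,6,7,8}}
  P[1] = {{0},{1},{2},{3,5},{4,6,8},{7}}
stable after 2 split(s): 6 block(s)
3∈{3,5}, 5∈{3,5}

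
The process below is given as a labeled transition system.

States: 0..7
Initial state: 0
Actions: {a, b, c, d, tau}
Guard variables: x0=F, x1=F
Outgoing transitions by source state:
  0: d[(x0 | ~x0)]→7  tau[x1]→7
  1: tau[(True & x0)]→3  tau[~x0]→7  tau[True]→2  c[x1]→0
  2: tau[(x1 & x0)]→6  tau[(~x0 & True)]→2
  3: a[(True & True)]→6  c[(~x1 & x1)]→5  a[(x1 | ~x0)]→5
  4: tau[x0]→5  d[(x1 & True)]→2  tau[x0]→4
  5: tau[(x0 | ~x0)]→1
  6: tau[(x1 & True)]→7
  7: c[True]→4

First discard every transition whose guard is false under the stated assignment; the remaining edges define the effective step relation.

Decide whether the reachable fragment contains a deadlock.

Answer: DEADLOCK at state 4

Analysis:
Reach set: {0,4,7}
  0: d→7  [deg 1]
  4: ∅  [deadlock]
  7: c→4  [deg 1]
trace reaching 4: d·c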